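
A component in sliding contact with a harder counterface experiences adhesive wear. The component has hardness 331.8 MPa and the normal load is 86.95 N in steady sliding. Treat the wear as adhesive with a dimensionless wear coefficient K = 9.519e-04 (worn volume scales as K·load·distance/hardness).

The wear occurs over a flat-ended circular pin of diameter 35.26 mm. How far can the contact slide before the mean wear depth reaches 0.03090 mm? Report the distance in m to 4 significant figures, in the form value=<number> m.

Intermediate values are shown rounded; all arithmetic carries exact precision. Rounded once at the end to 4 significant figures.
Convert: Hardness H = 331.8 MPa = 3.318e+08 Pa.
Convert: Pin diameter d = 35.26 mm = 0.03526 m. Contact area A = π·d²/4 = π·(0.03526 m)²/4 = 9.765e-04 m².
Convert: Depth limit h_lim = 0.03090 mm = 3.090e-05 m.
As SI base values: W = 86.95 N, H = 3.318e+08 Pa, K = 9.519e-04.
Limit volume V_lim = h_lim·A = 3.090e-05 · 9.765e-04 = 3.017e-08 m³.
So the life L = V_lim·H/(K·W) = 3.017e-08 · 3.318e+08 / (9.519e-04 · 86.95) = 121.0 m.

value=121.0 m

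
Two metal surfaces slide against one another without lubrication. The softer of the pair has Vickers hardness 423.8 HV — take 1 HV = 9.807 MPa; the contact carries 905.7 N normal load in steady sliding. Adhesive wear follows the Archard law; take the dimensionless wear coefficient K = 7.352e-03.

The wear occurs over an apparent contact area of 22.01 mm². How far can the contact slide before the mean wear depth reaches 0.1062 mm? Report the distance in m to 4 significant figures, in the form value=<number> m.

value=1.459 m

Each operation runs at full float precision — intermediates are printed rounded. Rounded just once: 4 significant digits.
Convert: Hardness H = 423.8 HV × 9.807 MPa/HV = 4156 MPa = 4.156e+09 Pa.
Convert: Contact area A = 22.01 mm² = 2.201e-05 m².
Convert: Depth limit h_lim = 0.1062 mm = 1.062e-04 m.
As SI base values: W = 905.7 N, H = 4.156e+09 Pa, K = 7.352e-03.
Allowed volume V_lim = h_lim·A = 1.062e-04 · 2.201e-05 = 2.337e-09 m³.
So the life L = V_lim·H/(K·W) = 2.337e-09 · 4.156e+09 / (7.352e-03 · 905.7) = 1.459 m.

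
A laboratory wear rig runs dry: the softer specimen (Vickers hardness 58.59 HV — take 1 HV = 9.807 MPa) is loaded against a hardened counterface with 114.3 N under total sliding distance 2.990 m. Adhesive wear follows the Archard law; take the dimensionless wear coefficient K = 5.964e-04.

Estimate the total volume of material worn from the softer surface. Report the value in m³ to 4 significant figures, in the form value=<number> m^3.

Intermediate values are printed rounded. Each operation maintains full precision; a single final rounding, at 4 significant digits.
Hardness H = 58.59 HV × 9.807 MPa/HV = 574.6 MPa = 5.746e+08 Pa.
Restated in SI base units: W = 114.3 N, H = 5.746e+08 Pa, K = 5.964e-04.
Worn volume V = K·W·L/H = 5.964e-04 · 114.3 · 2.990 / 5.746e+08 = 3.547e-10 m³.

value=3.547e-10 m^3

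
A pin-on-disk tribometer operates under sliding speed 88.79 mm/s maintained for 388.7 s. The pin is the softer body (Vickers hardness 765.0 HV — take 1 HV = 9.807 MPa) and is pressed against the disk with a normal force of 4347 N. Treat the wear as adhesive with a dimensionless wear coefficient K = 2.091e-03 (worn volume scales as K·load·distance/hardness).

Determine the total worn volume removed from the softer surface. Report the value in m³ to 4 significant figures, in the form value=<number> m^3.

The algebra carries exact precision; intermediate values are displayed rounded — a single final rounding: four significant figures.
Convert: Sliding speed v = 88.79 mm/s = 0.08879 m/s. Distance L = v·t = 0.08879 m/s × 388.7 s = 34.51 m.
Convert: Hardness H = 765.0 HV × 9.807 MPa/HV = 7502 MPa = 7.502e+09 Pa.
Collected in SI base units: W = 4347 N, H = 7.502e+09 Pa, K = 2.091e-03.
Archard volume V = K·W·L/H = 2.091e-03 · 4347 · 34.51 / 7.502e+09 = 4.181e-08 m³.

value=4.181e-08 m^3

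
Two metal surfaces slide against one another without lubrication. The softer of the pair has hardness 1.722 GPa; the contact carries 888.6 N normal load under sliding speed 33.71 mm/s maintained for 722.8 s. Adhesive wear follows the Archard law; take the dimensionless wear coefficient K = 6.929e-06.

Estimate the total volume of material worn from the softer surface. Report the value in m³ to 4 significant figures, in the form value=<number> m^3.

The intermediates are shown rounded — every step keeps full precision. Rounded just once, at four significant digits.
Sliding speed v = 33.71 mm/s = 0.03371 m/s. Distance covered L = v·t = 0.03371 m/s × 722.8 s = 24.37 m.
Hardness H = 1.722 GPa = 1.722e+09 Pa.
Expressed in SI base units: W = 888.6 N, H = 1.722e+09 Pa, K = 6.929e-06.
Archard relation: V = K·W·L/H = 6.929e-06 · 888.6 · 24.37 / 1.722e+09 = 8.712e-11 m³.

value=8.712e-11 m^3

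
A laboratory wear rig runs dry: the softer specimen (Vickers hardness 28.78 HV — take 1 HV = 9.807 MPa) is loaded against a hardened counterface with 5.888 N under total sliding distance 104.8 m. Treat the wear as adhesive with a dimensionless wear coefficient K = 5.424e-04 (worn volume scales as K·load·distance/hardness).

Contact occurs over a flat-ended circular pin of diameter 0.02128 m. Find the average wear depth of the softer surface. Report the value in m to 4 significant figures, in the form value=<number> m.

Every step maintains full float precision, and intermediates are shown rounded — one final rounding to four significant figures.
Hardness H = 28.78 HV × 9.807 MPa/HV = 282.2 MPa = 2.822e+08 Pa.
Contact area A = π·d²/4 = π·(0.02128 m)²/4 = 3.557e-04 m².
In SI base units: W = 5.888 N, H = 2.822e+08 Pa, K = 5.424e-04.
Worn volume V = K·W·L/H = 5.424e-04 · 5.888 · 104.8 / 2.822e+08 = 1.186e-09 m³.
Mean wear depth h = V/A = 1.186e-09 / 3.557e-04 = 3.334e-06 m.

value=3.334e-06 m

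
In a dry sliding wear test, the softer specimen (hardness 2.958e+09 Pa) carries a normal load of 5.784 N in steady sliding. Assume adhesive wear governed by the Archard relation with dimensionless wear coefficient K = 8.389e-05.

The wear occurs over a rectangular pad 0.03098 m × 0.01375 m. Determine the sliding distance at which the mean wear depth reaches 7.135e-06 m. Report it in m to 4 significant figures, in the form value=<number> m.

Intermediate values are printed rounded — the algebra keeps full precision. Rounded just once to 4 significant figures.
Convert: Contact area A = 0.03098 m × 0.01375 m = 4.260e-04 m².
Expressed in SI base units: W = 5.784 N, H = 2.958e+09 Pa, K = 8.389e-05.
Volume at the limit: V_lim = h_lim·A = 7.135e-06 · 4.260e-04 = 3.039e-09 m³.
So the life L = V_lim·H/(K·W) = 3.039e-09 · 2.958e+09 / (8.389e-05 · 5.784) = 1.853e+04 m.

value=1.853e+04 m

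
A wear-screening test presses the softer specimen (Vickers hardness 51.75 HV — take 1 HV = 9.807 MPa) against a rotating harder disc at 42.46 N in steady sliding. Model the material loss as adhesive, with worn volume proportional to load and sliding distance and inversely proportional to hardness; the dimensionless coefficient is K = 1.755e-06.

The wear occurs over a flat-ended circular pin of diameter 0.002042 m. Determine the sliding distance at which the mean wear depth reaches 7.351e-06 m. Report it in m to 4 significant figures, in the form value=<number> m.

Intermediates are printed rounded, and the computation keeps full precision. Rounded just once: four significant digits.
Hardness H = 51.75 HV × 9.807 MPa/HV = 507.5 MPa = 5.075e+08 Pa.
Contact area A = π·d²/4 = π·(0.002042 m)²/4 = 3.275e-06 m².
Restated in SI base units: W = 42.46 N, H = 5.075e+08 Pa, K = 1.755e-06.
Volume at the limit: V_lim = h_lim·A = 7.351e-06 · 3.275e-06 = 2.407e-11 m³.
Thus life L = V_lim·H/(K·W) = 2.407e-11 · 5.075e+08 / (1.755e-06 · 42.46) = 164.0 m.

value=164.0 m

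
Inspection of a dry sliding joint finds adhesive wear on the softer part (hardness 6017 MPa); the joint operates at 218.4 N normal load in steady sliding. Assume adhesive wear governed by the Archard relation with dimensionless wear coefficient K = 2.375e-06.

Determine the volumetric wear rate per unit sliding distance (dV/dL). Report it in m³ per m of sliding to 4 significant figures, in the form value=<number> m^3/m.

value=8.621e-14 m^3/m

Intermediates are displayed rounded. The algebra holds full precision, and rounded once at the end: 4 significant figures.
Hardness H = 6017 MPa = 6.017e+09 Pa.
SI base units throughout: W = 218.4 N, H = 6.017e+09 Pa, K = 2.375e-06.
Sliding wear rate dV/dL = K·W/H (no L dependence): 2.375e-06 · 218.4 / 6.017e+09 = 8.621e-14 m³/m.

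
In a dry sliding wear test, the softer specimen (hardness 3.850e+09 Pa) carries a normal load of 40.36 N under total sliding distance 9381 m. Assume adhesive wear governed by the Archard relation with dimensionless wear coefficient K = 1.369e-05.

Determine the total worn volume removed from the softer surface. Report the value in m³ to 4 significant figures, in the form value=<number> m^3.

Intermediates are shown rounded, and every step runs at exact precision; rounded once at the end to 4 significant digits.
Working in SI base units: W = 40.36 N, H = 3.850e+09 Pa, K = 1.369e-05.
Apply Archard: V = K·W·L/H = 1.369e-05 · 40.36 · 9381 / 3.850e+09 = 1.346e-09 m³.

value=1.346e-09 m^3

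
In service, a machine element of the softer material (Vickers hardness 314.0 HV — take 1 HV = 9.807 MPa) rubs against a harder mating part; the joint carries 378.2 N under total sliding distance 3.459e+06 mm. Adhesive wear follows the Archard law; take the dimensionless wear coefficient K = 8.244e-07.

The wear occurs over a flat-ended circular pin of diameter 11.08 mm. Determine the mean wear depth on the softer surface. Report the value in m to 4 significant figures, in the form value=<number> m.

All working math holds full float precision, and displayed values are rounded; one final rounding to 4 significant digits.
Distance L = 3.459e+06 mm = 3459 m.
Hardness H = 314.0 HV × 9.807 MPa/HV = 3079 MPa = 3.079e+09 Pa.
Pin diameter d = 11.08 mm = 0.01108 m. Contact area A = π·d²/4 = π·(0.01108 m)²/4 = 9.642e-05 m².
Expressed in SI base units: W = 378.2 N, H = 3.079e+09 Pa, K = 8.244e-07.
Volume removed: V = K·W·L/H = 8.244e-07 · 378.2 · 3459 / 3.079e+09 = 3.502e-10 m³.
Mean wear depth h = V/A = 3.502e-10 / 9.642e-05 = 3.632e-06 m.

value=3.632e-06 m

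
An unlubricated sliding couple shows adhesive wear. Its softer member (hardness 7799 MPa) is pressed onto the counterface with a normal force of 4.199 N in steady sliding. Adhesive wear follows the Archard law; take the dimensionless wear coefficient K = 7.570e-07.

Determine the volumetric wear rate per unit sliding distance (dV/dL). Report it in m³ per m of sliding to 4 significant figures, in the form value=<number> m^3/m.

value=4.076e-16 m^3/m

Each operation maintains exact precision; the intermediates are displayed rounded, and rounded once at the end: 4 significant digits.
Convert: Hardness H = 7799 MPa = 7.799e+09 Pa.
Restated in SI base units: W = 4.199 N, H = 7.799e+09 Pa, K = 7.570e-07.
The wear rate dV/dL = K·W/H — distance-free: 7.570e-07 · 4.199 / 7.799e+09 = 4.076e-16 m³/m.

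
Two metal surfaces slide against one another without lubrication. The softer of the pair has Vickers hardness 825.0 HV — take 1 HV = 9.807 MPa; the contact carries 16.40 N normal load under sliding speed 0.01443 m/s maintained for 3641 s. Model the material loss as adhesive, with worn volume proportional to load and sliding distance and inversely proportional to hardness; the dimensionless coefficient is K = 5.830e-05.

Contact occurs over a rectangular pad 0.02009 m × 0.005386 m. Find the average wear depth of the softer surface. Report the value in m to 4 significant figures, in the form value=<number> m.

Every step keeps full float precision; quoted intermediates are rounded. Rounded once at the end: four significant figures.
Convert: The distance L = v·t = 0.01443 m/s × 3641 s = 52.54 m.
Convert: Hardness H = 825.0 HV × 9.807 MPa/HV = 8091 MPa = 8.091e+09 Pa.
Convert: Contact area A = 0.02009 m × 0.005386 m = 1.082e-04 m².
Restated in SI base units: W = 16.40 N, H = 8.091e+09 Pa, K = 5.830e-05.
The Archard volume V = K·W·L/H = 5.830e-05 · 16.40 · 52.54 / 8.091e+09 = 6.209e-12 m³.
Mean wear depth h = V/A = 6.209e-12 / 1.082e-04 = 5.738e-08 m.

value=5.738e-08 m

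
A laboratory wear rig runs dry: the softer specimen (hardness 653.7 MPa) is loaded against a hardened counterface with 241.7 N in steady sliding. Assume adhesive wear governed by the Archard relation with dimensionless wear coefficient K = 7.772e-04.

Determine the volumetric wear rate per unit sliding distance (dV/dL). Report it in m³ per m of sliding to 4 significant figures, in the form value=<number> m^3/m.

value=2.874e-10 m^3/m

Each operation maintains exact precision; the intermediates are shown rounded, and a single final rounding, at four significant digits.
Hardness H = 653.7 MPa = 6.537e+08 Pa.
In SI base units, W = 241.7 N, H = 6.537e+08 Pa, K = 7.772e-04.
Wear rate dV/dL = K·W/H: 7.772e-04 · 241.7 / 6.537e+08 = 2.874e-10 m³/m.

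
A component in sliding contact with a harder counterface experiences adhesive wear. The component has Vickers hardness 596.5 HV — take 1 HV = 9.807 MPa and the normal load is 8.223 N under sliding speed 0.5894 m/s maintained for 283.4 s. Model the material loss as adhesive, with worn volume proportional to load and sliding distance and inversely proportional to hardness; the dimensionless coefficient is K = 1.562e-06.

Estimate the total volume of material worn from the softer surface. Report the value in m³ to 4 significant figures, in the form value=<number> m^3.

Intermediate values appear rounded; the algebra keeps full float precision — one final rounding: four significant digits.
Convert: Total distance L = v·t = 0.5894 m/s × 283.4 s = 167.0 m.
Convert: Hardness H = 596.5 HV × 9.807 MPa/HV = 5850 MPa = 5.850e+09 Pa.
In SI base units, W = 8.223 N, H = 5.850e+09 Pa, K = 1.562e-06.
The Archard volume V = K·W·L/H = 1.562e-06 · 8.223 · 167.0 / 5.850e+09 = 3.668e-13 m³.

value=3.668e-13 m^3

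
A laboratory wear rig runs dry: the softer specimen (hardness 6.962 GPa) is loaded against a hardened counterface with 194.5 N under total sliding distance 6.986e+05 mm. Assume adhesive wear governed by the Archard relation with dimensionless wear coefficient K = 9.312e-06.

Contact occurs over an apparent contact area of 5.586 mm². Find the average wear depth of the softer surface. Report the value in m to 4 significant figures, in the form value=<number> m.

Intermediate values are printed rounded, and all arithmetic carries full precision; rounded once at the end, at 4 significant figures.
The distance L = 6.986e+05 mm = 698.6 m.
Hardness H = 6.962 GPa = 6.962e+09 Pa.
Contact area A = 5.586 mm² = 5.586e-06 m².
In SI base units: W = 194.5 N, H = 6.962e+09 Pa, K = 9.312e-06.
Apply Archard: V = K·W·L/H = 9.312e-06 · 194.5 · 698.6 / 6.962e+09 = 1.817e-10 m³.
Wear depth h = V/A = 1.817e-10 / 5.586e-06 = 3.254e-05 m.

value=3.254e-05 m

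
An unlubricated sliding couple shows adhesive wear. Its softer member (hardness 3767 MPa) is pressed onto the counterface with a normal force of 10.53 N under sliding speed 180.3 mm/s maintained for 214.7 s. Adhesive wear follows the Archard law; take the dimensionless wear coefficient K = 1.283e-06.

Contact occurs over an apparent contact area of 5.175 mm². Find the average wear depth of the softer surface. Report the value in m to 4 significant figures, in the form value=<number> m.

Displayed values are rounded; every step keeps full precision — one final rounding, at 4 significant digits.
Convert: Sliding speed v = 180.3 mm/s = 0.1803 m/s. Distance covered L = v·t = 0.1803 m/s × 214.7 s = 38.71 m.
Convert: Hardness H = 3767 MPa = 3.767e+09 Pa.
Convert: Contact area A = 5.175 mm² = 5.175e-06 m².
Expressed in SI base units: W = 10.53 N, H = 3.767e+09 Pa, K = 1.283e-06.
Volume removed: V = K·W·L/H = 1.283e-06 · 10.53 · 38.71 / 3.767e+09 = 1.388e-13 m³.
Depth h = V/A = 1.388e-13 / 5.175e-06 = 2.683e-08 m.

value=2.683e-08 m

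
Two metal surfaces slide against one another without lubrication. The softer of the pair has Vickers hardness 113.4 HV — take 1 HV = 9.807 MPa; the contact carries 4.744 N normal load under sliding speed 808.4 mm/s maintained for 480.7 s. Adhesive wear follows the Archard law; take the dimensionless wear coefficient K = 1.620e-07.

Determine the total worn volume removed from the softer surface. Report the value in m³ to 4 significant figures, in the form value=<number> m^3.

Intermediates are printed rounded, and each operation keeps full precision, and a lone final rounding to 4 significant digits.
Sliding speed v = 808.4 mm/s = 0.8084 m/s. Path length L = v·t = 0.8084 m/s × 480.7 s = 388.6 m.
Hardness H = 113.4 HV × 9.807 MPa/HV = 1112 MPa = 1.112e+09 Pa.
SI base units throughout: W = 4.744 N, H = 1.112e+09 Pa, K = 1.620e-07.
Archard relation: V = K·W·L/H = 1.620e-07 · 4.744 · 388.6 / 1.112e+09 = 2.685e-13 m³.

value=2.685e-13 m^3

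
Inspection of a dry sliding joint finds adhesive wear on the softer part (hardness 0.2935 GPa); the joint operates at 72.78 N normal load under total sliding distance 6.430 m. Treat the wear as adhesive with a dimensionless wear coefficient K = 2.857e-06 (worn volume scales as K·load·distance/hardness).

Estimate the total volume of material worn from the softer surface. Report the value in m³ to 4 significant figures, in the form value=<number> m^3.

The algebra keeps full precision; intermediate values are shown rounded; one final rounding to 4 significant digits.
Hardness H = 0.2935 GPa = 2.935e+08 Pa.
In SI base units: W = 72.78 N, H = 2.935e+08 Pa, K = 2.857e-06.
Archard relation: V = K·W·L/H = 2.857e-06 · 72.78 · 6.430 / 2.935e+08 = 4.555e-12 m³.

value=4.555e-12 m^3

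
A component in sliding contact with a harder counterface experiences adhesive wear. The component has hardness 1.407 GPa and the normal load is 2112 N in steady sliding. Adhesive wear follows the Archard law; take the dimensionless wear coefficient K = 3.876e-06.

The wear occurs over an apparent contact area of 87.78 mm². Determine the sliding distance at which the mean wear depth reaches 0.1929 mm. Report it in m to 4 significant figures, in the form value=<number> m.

value=2910 m

Intermediate values are shown rounded, and each operation maintains full float precision — a lone final rounding, at 4 significant figures.
Convert: Hardness H = 1.407 GPa = 1.407e+09 Pa.
Convert: Contact area A = 87.78 mm² = 8.778e-05 m².
Convert: Depth limit h_lim = 0.1929 mm = 1.929e-04 m.
Working in SI base units: W = 2112 N, H = 1.407e+09 Pa, K = 3.876e-06.
Limit volume V_lim = h_lim·A = 1.929e-04 · 8.778e-05 = 1.693e-08 m³.
Sliding life L = V_lim·H/(K·W) = 1.693e-08 · 1.407e+09 / (3.876e-06 · 2112) = 2910 m.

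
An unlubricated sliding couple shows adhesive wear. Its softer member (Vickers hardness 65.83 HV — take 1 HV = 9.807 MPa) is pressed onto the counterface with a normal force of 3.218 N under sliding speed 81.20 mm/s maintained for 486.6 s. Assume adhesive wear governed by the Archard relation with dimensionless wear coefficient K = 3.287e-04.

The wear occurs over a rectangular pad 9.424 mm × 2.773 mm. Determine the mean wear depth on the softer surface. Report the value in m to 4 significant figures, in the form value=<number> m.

value=2.477e-06 m

Each operation keeps full float precision, and printed values are rounded, and rounded just once, at 4 significant digits.
Sliding speed v = 81.20 mm/s = 0.08120 m/s. Distance L = v·t = 0.08120 m/s × 486.6 s = 39.51 m.
Hardness H = 65.83 HV × 9.807 MPa/HV = 645.6 MPa = 6.456e+08 Pa.
Pad sides 9.424 mm × 2.773 mm = 0.009424 m × 0.002773 m. Contact area A = 0.009424 m × 0.002773 m = 2.613e-05 m².
Expressed in SI base units: W = 3.218 N, H = 6.456e+08 Pa, K = 3.287e-04.
By Archard's law, V = K·W·L/H = 3.287e-04 · 3.218 · 39.51 / 6.456e+08 = 6.474e-11 m³.
Depth of wear h = V/A = 6.474e-11 / 2.613e-05 = 2.477e-06 m.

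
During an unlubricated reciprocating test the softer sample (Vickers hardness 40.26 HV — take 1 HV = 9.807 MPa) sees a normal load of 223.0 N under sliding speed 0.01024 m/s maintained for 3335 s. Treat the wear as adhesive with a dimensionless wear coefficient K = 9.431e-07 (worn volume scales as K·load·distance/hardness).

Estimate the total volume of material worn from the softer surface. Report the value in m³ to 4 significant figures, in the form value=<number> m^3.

value=1.819e-11 m^3

Intermediate values are shown rounded. Every step keeps exact precision. Rounded just once to 4 significant figures.
Convert: Path length L = v·t = 0.01024 m/s × 3335 s = 34.15 m.
Convert: Hardness H = 40.26 HV × 9.807 MPa/HV = 394.8 MPa = 3.948e+08 Pa.
Working in SI base units: W = 223.0 N, H = 3.948e+08 Pa, K = 9.431e-07.
Apply Archard: V = K·W·L/H = 9.431e-07 · 223.0 · 34.15 / 3.948e+08 = 1.819e-11 m³.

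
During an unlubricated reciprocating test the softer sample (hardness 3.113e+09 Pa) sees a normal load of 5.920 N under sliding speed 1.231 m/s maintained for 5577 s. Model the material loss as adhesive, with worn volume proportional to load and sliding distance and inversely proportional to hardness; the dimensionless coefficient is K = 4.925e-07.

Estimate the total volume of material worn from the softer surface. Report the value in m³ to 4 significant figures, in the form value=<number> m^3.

Every step carries full float precision — intermediates appear rounded. Rounded once at the end: four significant figures.
Convert: Distance covered L = v·t = 1.231 m/s × 5577 s = 6865 m.
Collected in SI base units: W = 5.920 N, H = 3.113e+09 Pa, K = 4.925e-07.
Wear volume V = K·W·L/H = 4.925e-07 · 5.920 · 6865 / 3.113e+09 = 6.430e-12 m³.

value=6.430e-12 m^3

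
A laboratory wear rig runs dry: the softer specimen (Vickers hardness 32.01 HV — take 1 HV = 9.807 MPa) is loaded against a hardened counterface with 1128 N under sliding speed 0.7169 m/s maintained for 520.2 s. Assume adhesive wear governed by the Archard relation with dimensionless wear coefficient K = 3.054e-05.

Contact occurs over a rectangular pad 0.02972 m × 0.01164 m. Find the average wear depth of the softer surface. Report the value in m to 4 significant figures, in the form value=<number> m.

value=1.183e-04 m

All arithmetic runs at full float precision — intermediates are shown rounded. Rounded once at the end to four significant figures.
Convert: Path length L = v·t = 0.7169 m/s × 520.2 s = 372.9 m.
Convert: Hardness H = 32.01 HV × 9.807 MPa/HV = 313.9 MPa = 3.139e+08 Pa.
Convert: Contact area A = 0.02972 m × 0.01164 m = 3.459e-04 m².
In SI base units, W = 1128 N, H = 3.139e+08 Pa, K = 3.054e-05.
Archard relation: V = K·W·L/H = 3.054e-05 · 1128 · 372.9 / 3.139e+08 = 4.092e-08 m³.
Mean depth h = V/A = 4.092e-08 / 3.459e-04 = 1.183e-04 m.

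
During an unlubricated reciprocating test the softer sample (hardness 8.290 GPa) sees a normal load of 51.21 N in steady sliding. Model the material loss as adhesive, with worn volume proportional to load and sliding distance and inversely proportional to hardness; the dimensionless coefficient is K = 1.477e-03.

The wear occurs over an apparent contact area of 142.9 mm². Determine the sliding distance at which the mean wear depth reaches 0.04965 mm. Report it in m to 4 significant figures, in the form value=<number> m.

value=777.6 m

Every step carries full float precision — quoted intermediates are rounded — one final rounding, at 4 significant digits.
Hardness H = 8.290 GPa = 8.290e+09 Pa.
Contact area A = 142.9 mm² = 1.429e-04 m².
Depth limit h_lim = 0.04965 mm = 4.965e-05 m.
Expressed in SI base units: W = 51.21 N, H = 8.290e+09 Pa, K = 1.477e-03.
Allowed volume V_lim = h_lim·A = 4.965e-05 · 1.429e-04 = 7.095e-09 m³.
So the life L = V_lim·H/(K·W) = 7.095e-09 · 8.290e+09 / (1.477e-03 · 51.21) = 777.6 m.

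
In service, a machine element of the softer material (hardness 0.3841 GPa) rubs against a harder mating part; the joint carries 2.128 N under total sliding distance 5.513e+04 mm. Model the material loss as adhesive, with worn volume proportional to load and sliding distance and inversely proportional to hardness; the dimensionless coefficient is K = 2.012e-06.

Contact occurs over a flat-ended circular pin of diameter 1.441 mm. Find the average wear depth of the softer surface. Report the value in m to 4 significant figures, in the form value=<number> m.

Every step holds exact precision. Intermediate values are printed rounded. Rounded once at the end, at 4 significant figures.
Convert: The distance L = 5.513e+04 mm = 55.13 m.
Convert: Hardness H = 0.3841 GPa = 3.841e+08 Pa.
Convert: Pin diameter d = 1.441 mm = 0.001441 m. Contact area A = π·d²/4 = π·(0.001441 m)²/4 = 1.631e-06 m².
Expressed in SI base units: W = 2.128 N, H = 3.841e+08 Pa, K = 2.012e-06.
By Archard's law, V = K·W·L/H = 2.012e-06 · 2.128 · 55.13 / 3.841e+08 = 6.145e-13 m³.
Mean depth h = V/A = 6.145e-13 / 1.631e-06 = 3.768e-07 m.

value=3.768e-07 m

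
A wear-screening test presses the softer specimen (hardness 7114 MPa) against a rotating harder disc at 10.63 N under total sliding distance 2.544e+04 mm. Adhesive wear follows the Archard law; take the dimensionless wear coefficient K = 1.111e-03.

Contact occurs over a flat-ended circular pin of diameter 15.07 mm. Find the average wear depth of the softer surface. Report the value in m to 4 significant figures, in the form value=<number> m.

The computation maintains exact precision — intermediate values are displayed rounded. Rounded once at the end: four significant digits.
Convert: Distance L = 2.544e+04 mm = 25.44 m.
Convert: Hardness H = 7114 MPa = 7.114e+09 Pa.
Convert: Pin diameter d = 15.07 mm = 0.01507 m. Contact area A = π·d²/4 = π·(0.01507 m)²/4 = 1.784e-04 m².
Restated in SI base units: W = 10.63 N, H = 7.114e+09 Pa, K = 1.111e-03.
Worn volume V = K·W·L/H = 1.111e-03 · 10.63 · 25.44 / 7.114e+09 = 4.223e-11 m³.
Mean wear depth h = V/A = 4.223e-11 / 1.784e-04 = 2.368e-07 m.

value=2.368e-07 m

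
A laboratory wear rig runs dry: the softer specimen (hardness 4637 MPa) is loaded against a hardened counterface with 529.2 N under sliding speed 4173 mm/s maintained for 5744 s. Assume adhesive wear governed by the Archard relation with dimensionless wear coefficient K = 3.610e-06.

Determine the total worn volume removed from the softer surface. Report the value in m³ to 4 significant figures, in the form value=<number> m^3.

All working math keeps full precision; intermediate values are shown rounded; one final rounding: 4 significant figures.
Sliding speed v = 4173 mm/s = 4.173 m/s. The distance L = v·t = 4.173 m/s × 5744 s = 2.397e+04 m.
Hardness H = 4637 MPa = 4.637e+09 Pa.
Restated in SI base units: W = 529.2 N, H = 4.637e+09 Pa, K = 3.610e-06.
The Archard volume V = K·W·L/H = 3.610e-06 · 529.2 · 2.397e+04 / 4.637e+09 = 9.875e-09 m³.

value=9.875e-09 m^3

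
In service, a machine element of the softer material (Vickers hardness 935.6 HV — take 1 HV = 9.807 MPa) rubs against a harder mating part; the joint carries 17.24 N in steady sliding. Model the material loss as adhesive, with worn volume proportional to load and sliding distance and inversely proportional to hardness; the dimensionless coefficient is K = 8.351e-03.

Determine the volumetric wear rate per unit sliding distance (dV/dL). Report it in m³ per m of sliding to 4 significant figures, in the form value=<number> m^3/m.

value=1.569e-11 m^3/m

Intermediates are displayed rounded — the algebra carries exact precision. Rounded once at the end: 4 significant figures.
Convert: Hardness H = 935.6 HV × 9.807 MPa/HV = 9175 MPa = 9.175e+09 Pa.
In SI base units: W = 17.24 N, H = 9.175e+09 Pa, K = 8.351e-03.
Sliding wear rate dV/dL = K·W/H, so: 8.351e-03 · 17.24 / 9.175e+09 = 1.569e-11 m³/m.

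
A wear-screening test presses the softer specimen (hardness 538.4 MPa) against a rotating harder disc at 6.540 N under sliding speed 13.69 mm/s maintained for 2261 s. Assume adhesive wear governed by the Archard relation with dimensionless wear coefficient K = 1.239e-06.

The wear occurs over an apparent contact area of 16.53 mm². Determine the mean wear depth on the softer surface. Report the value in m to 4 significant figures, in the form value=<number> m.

The algebra maintains exact precision, and the intermediates are displayed rounded; a lone final rounding to 4 significant digits.
Convert: Sliding speed v = 13.69 mm/s = 0.01369 m/s. Total distance L = v·t = 0.01369 m/s × 2261 s = 30.95 m.
Convert: Hardness H = 538.4 MPa = 5.384e+08 Pa.
Convert: Contact area A = 16.53 mm² = 1.653e-05 m².
In SI base units, W = 6.540 N, H = 5.384e+08 Pa, K = 1.239e-06.
Wear volume V = K·W·L/H = 1.239e-06 · 6.540 · 30.95 / 5.384e+08 = 4.659e-13 m³.
Mean depth h = V/A = 4.659e-13 / 1.653e-05 = 2.818e-08 m.

value=2.818e-08 m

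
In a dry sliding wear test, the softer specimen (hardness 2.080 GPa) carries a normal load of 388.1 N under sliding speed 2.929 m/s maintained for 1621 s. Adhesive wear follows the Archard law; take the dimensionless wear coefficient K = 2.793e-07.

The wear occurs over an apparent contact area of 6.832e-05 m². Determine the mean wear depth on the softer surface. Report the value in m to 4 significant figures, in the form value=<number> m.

Intermediates are shown rounded — each operation maintains full precision, and rounded once at the end, at four significant digits.
Distance L = v·t = 2.929 m/s × 1621 s = 4748 m.
Hardness H = 2.080 GPa = 2.080e+09 Pa.
Restated in SI base units: W = 388.1 N, H = 2.080e+09 Pa, K = 2.793e-07.
Worn volume V = K·W·L/H = 2.793e-07 · 388.1 · 4748 / 2.080e+09 = 2.474e-10 m³.
Depth of wear h = V/A = 2.474e-10 / 6.832e-05 = 3.622e-06 m.

value=3.622e-06 m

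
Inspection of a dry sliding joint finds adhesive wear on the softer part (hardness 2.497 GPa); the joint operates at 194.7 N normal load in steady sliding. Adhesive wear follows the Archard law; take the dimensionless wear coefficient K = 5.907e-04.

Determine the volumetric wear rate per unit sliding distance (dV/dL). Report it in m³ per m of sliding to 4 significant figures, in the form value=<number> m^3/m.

value=4.606e-11 m^3/m

Displayed values are rounded — the algebra maintains full float precision. Rounded once at the end: 4 significant figures.
Hardness H = 2.497 GPa = 2.497e+09 Pa.
In SI base units: W = 194.7 N, H = 2.497e+09 Pa, K = 5.907e-04.
Volumetric rate dV/dL = K·W/H, per unit distance: 5.907e-04 · 194.7 / 2.497e+09 = 4.606e-11 m³/m.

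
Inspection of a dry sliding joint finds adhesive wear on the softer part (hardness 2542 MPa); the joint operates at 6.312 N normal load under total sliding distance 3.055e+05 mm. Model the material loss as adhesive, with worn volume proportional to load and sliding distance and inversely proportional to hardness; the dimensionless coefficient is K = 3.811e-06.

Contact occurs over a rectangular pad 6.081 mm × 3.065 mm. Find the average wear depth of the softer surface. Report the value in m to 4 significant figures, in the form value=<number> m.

Every step carries full precision. Printed values are rounded. Rounded just once to 4 significant digits.
Total distance L = 3.055e+05 mm = 305.5 m.
Hardness H = 2542 MPa = 2.542e+09 Pa.
Pad sides 6.081 mm × 3.065 mm = 0.006081 m × 0.003065 m. Contact area A = 0.006081 m × 0.003065 m = 1.864e-05 m².
In SI base units: W = 6.312 N, H = 2.542e+09 Pa, K = 3.811e-06.
Archard relation: V = K·W·L/H = 3.811e-06 · 6.312 · 305.5 / 2.542e+09 = 2.891e-12 m³.
Wear depth h = V/A = 2.891e-12 / 1.864e-05 = 1.551e-07 m.

value=1.551e-07 m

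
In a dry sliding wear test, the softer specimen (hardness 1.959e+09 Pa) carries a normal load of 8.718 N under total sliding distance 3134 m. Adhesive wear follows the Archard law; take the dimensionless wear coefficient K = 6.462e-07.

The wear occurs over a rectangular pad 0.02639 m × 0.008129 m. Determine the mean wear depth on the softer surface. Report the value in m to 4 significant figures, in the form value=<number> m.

Every step holds exact precision. Intermediates are displayed rounded. Rounded just once to four significant digits.
Convert: Contact area A = 0.02639 m × 0.008129 m = 2.145e-04 m².
In SI base units, W = 8.718 N, H = 1.959e+09 Pa, K = 6.462e-07.
Wear volume V = K·W·L/H = 6.462e-07 · 8.718 · 3134 / 1.959e+09 = 9.013e-12 m³.
Depth of wear h = V/A = 9.013e-12 / 2.145e-04 = 4.201e-08 m.

value=4.201e-08 m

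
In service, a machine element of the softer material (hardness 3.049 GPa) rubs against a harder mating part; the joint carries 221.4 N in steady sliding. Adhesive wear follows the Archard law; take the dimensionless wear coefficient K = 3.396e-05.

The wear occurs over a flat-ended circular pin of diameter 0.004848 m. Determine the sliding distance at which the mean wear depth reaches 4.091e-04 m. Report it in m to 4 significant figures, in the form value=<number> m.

value=3062 m

Intermediates are shown rounded — all arithmetic maintains full precision. Rounded once at the end to 4 significant digits.
Hardness H = 3.049 GPa = 3.049e+09 Pa.
Contact area A = π·d²/4 = π·(0.004848 m)²/4 = 1.846e-05 m².
In SI base units: W = 221.4 N, H = 3.049e+09 Pa, K = 3.396e-05.
At the depth limit, V_lim = h_lim·A = 4.091e-04 · 1.846e-05 = 7.552e-09 m³.
Life L = V_lim·H/(K·W) = 7.552e-09 · 3.049e+09 / (3.396e-05 · 221.4) = 3062 m.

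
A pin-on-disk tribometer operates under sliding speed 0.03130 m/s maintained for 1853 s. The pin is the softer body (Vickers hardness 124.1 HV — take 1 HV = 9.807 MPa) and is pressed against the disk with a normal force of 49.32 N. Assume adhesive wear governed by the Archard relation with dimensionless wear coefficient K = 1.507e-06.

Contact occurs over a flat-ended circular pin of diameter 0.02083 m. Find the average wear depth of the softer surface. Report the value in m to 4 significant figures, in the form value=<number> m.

value=1.039e-08 m

All working math carries full float precision. Intermediates are shown rounded. Rounded just once: 4 significant digits.
The distance L = v·t = 0.03130 m/s × 1853 s = 58.00 m.
Hardness H = 124.1 HV × 9.807 MPa/HV = 1217 MPa = 1.217e+09 Pa.
Contact area A = π·d²/4 = π·(0.02083 m)²/4 = 3.408e-04 m².
Collected in SI base units: W = 49.32 N, H = 1.217e+09 Pa, K = 1.507e-06.
Wear volume V = K·W·L/H = 1.507e-06 · 49.32 · 58.00 / 1.217e+09 = 3.542e-12 m³.
Average depth h = V/A = 3.542e-12 / 3.408e-04 = 1.039e-08 m.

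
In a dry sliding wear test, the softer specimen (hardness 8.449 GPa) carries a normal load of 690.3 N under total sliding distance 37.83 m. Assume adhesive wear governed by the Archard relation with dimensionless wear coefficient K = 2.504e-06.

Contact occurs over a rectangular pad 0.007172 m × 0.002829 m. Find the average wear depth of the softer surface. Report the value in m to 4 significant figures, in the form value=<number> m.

The computation holds full float precision; intermediates appear rounded — a single final rounding, at four significant figures.
Hardness H = 8.449 GPa = 8.449e+09 Pa.
Contact area A = 0.007172 m × 0.002829 m = 2.029e-05 m².
Working in SI base units: W = 690.3 N, H = 8.449e+09 Pa, K = 2.504e-06.
Wear volume V = K·W·L/H = 2.504e-06 · 690.3 · 37.83 / 8.449e+09 = 7.739e-12 m³.
Depth h = V/A = 7.739e-12 / 2.029e-05 = 3.814e-07 m.

value=3.814e-07 m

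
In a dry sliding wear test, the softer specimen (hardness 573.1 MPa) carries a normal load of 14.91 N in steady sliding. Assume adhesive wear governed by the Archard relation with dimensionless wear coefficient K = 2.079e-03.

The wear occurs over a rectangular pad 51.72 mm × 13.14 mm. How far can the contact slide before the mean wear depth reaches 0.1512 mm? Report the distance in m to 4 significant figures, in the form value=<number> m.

value=1900 m

All working math maintains exact precision. The intermediates are shown rounded. Rounded once at the end to four significant digits.
Convert: Hardness H = 573.1 MPa = 5.731e+08 Pa.
Convert: Pad sides 51.72 mm × 13.14 mm = 0.05172 m × 0.01314 m. Contact area A = 0.05172 m × 0.01314 m = 6.796e-04 m².
Convert: Depth limit h_lim = 0.1512 mm = 1.512e-04 m.
In SI base units: W = 14.91 N, H = 5.731e+08 Pa, K = 2.079e-03.
Permissible volume V_lim = h_lim·A = 1.512e-04 · 6.796e-04 = 1.028e-07 m³.
Life L = V_lim·H/(K·W) = 1.028e-07 · 5.731e+08 / (2.079e-03 · 14.91) = 1900 m.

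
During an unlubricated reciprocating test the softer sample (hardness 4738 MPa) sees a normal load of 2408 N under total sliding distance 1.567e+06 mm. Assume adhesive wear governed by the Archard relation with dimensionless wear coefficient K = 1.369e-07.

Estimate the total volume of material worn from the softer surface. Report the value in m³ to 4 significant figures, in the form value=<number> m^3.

Each operation carries full precision, and intermediates are displayed rounded. Rounded just once: four significant digits.
Convert: Path length L = 1.567e+06 mm = 1567 m.
Convert: Hardness H = 4738 MPa = 4.738e+09 Pa.
Restated in SI base units: W = 2408 N, H = 4.738e+09 Pa, K = 1.369e-07.
Archard volume V = K·W·L/H = 1.369e-07 · 2408 · 1567 / 4.738e+09 = 1.090e-10 m³.

value=1.090e-10 m^3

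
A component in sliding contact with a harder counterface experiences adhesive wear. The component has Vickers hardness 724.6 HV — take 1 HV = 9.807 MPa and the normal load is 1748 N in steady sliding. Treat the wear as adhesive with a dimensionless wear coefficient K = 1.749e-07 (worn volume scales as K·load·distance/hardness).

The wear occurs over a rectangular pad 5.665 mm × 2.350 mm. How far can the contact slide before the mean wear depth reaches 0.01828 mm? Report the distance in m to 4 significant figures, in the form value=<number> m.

The algebra carries exact precision; intermediate values are shown rounded. Rounded once at the end to 4 significant digits.
Convert: Hardness H = 724.6 HV × 9.807 MPa/HV = 7106 MPa = 7.106e+09 Pa.
Convert: Pad sides 5.665 mm × 2.350 mm = 0.005665 m × 0.002350 m. Contact area A = 0.005665 m × 0.002350 m = 1.331e-05 m².
Convert: Depth limit h_lim = 0.01828 mm = 1.828e-05 m.
Working in SI base units: W = 1748 N, H = 7.106e+09 Pa, K = 1.749e-07.
Wearable volume V_lim = h_lim·A = 1.828e-05 · 1.331e-05 = 2.434e-10 m³.
So the life L = V_lim·H/(K·W) = 2.434e-10 · 7.106e+09 / (1.749e-07 · 1748) = 5656 m.

value=5656 m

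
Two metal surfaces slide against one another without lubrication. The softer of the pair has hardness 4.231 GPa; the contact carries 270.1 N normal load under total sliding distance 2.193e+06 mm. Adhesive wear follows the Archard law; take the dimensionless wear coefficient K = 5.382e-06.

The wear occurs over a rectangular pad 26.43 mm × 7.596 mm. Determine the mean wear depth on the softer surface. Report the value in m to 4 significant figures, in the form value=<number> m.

Intermediate values are printed rounded; each operation runs at full precision; a single final rounding to 4 significant digits.
The distance L = 2.193e+06 mm = 2193 m.
Hardness H = 4.231 GPa = 4.231e+09 Pa.
Pad sides 26.43 mm × 7.596 mm = 0.02643 m × 0.007596 m. Contact area A = 0.02643 m × 0.007596 m = 2.008e-04 m².
In SI base units, W = 270.1 N, H = 4.231e+09 Pa, K = 5.382e-06.
Apply Archard: V = K·W·L/H = 5.382e-06 · 270.1 · 2193 / 4.231e+09 = 7.535e-10 m³.
Depth of wear h = V/A = 7.535e-10 / 2.008e-04 = 3.753e-06 m.

value=3.753e-06 m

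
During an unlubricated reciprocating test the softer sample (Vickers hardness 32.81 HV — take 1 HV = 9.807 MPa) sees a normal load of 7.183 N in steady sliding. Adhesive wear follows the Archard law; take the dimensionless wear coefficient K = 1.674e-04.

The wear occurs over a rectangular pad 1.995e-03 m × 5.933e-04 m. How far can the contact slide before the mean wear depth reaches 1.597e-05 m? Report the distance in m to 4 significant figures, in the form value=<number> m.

All arithmetic maintains full float precision; intermediate values appear rounded. Rounded just once, at four significant figures.
Convert: Hardness H = 32.81 HV × 9.807 MPa/HV = 321.8 MPa = 3.218e+08 Pa.
Convert: Contact area A = 1.995e-03 m × 5.933e-04 m = 1.184e-06 m².
SI base units throughout: W = 7.183 N, H = 3.218e+08 Pa, K = 1.674e-04.
Allowed volume V_lim = h_lim·A = 1.597e-05 · 1.184e-06 = 1.890e-11 m³.
Sliding life L = V_lim·H/(K·W) = 1.890e-11 · 3.218e+08 / (1.674e-04 · 7.183) = 5.058 m.

value=5.058 m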